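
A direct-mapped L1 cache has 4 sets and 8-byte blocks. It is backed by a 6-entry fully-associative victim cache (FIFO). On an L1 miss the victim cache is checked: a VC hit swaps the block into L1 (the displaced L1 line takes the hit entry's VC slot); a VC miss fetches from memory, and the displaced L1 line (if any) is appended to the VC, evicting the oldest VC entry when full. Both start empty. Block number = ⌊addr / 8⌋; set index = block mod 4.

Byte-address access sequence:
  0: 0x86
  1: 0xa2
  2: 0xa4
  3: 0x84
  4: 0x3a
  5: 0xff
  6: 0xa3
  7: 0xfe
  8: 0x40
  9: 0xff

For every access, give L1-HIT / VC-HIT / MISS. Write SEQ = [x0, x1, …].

SEQ = [MISS, MISS, L1-HIT, VC-HIT, MISS, MISS, VC-HIT, L1-HIT, MISS, L1-HIT]

  [0] addr=0x86 blk=16 s=0: MISS | VC []
  [1] addr=0xa2 blk=20 s=0: MISS | VC [16]
  [2] addr=0xa4 blk=20 s=0: L1-HIT | VC [16]
  [3] addr=0x84 blk=16 s=0: VC-HIT | VC [20]
  [4] addr=0x3a blk=7 s=3: MISS | VC [20]
  [5] addr=0xff blk=31 s=3: MISS | VC [20, 7]
  [6] addr=0xa3 blk=20 s=0: VC-HIT | VC [16, 7]
  [7] addr=0xfe blk=31 s=3: L1-HIT | VC [16, 7]
  [8] addr=0x40 blk=8 s=0: MISS | VC [16, 7, 20]
  [9] addr=0xff blk=31 s=3: L1-HIT | VC [16, 7, 20]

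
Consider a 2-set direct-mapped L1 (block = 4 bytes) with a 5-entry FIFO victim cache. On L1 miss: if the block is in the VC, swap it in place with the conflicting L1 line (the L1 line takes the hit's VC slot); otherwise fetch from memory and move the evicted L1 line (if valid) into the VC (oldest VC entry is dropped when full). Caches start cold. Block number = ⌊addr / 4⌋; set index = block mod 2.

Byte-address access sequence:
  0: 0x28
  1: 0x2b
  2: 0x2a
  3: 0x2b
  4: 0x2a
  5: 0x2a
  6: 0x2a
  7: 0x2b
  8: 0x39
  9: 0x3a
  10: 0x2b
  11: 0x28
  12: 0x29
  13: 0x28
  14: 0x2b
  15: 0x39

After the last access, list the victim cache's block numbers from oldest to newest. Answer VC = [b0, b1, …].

VC = [10]

#0 0x28→b10/s0 MISS; vc=[]
#1 0x2b→b10/s0 L1-HIT; vc=[]
#2 0x2a→b10/s0 L1-HIT; vc=[]
#3 0x2b→b10/s0 L1-HIT; vc=[]
#4 0x2a→b10/s0 L1-HIT; vc=[]
#5 0x2a→b10/s0 L1-HIT; vc=[]
#6 0x2a→b10/s0 L1-HIT; vc=[]
#7 0x2b→b10/s0 L1-HIT; vc=[]
#8 0x39→b14/s0 MISS; vc=[10]
#9 0x3a→b14/s0 L1-HIT; vc=[10]
#10 0x2b→b10/s0 VC-HIT; vc=[14]
#11 0x28→b10/s0 L1-HIT; vc=[14]
#12 0x29→b10/s0 L1-HIT; vc=[14]
#13 0x28→b10/s0 L1-HIT; vc=[14]
#14 0x2b→b10/s0 L1-HIT; vc=[14]
#15 0x39→b14/s0 VC-HIT; vc=[10]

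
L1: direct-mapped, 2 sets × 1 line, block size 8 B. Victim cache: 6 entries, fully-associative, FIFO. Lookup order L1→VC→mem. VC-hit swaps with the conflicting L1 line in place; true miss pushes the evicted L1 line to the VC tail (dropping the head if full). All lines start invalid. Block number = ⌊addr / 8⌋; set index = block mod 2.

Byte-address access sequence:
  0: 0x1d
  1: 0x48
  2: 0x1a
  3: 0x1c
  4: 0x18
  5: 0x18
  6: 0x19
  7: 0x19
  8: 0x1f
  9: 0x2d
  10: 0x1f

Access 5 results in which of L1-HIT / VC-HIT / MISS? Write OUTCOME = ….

OUTCOME = L1-HIT

#0 0x1d→b3/s1 MISS; vc=[]
#1 0x48→b9/s1 MISS; vc=[3]
#2 0x1a→b3/s1 VC-HIT; vc=[9]
#3 0x1c→b3/s1 L1-HIT; vc=[9]
#4 0x18→b3/s1 L1-HIT; vc=[9]
#5 0x18→b3/s1 L1-HIT; vc=[9]
#6 0x19→b3/s1 L1-HIT; vc=[9]
#7 0x19→b3/s1 L1-HIT; vc=[9]
#8 0x1f→b3/s1 L1-HIT; vc=[9]
#9 0x2d→b5/s1 MISS; vc=[9,3]
#10 0x1f→b3/s1 VC-HIT; vc=[9,5]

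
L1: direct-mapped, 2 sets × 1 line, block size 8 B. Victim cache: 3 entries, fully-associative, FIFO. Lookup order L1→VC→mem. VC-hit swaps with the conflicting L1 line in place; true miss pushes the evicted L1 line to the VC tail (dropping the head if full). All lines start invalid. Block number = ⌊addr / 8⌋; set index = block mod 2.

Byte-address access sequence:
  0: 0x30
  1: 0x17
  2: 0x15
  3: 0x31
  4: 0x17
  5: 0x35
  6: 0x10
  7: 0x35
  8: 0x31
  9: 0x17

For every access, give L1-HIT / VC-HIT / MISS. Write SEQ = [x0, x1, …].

0: 0x30 (blk 6, set 0) → MISS  vc=[]
1: 0x17 (blk 2, set 0) → MISS  vc=[6]
2: 0x15 (blk 2, set 0) → L1-HIT  vc=[6]
3: 0x31 (blk 6, set 0) → VC-HIT  vc=[2]
4: 0x17 (blk 2, set 0) → VC-HIT  vc=[6]
5: 0x35 (blk 6, set 0) → VC-HIT  vc=[2]
6: 0x10 (blk 2, set 0) → VC-HIT  vc=[6]
7: 0x35 (blk 6, set 0) → VC-HIT  vc=[2]
8: 0x31 (blk 6, set 0) → L1-HIT  vc=[2]
9: 0x17 (blk 2, set 0) → VC-HIT  vc=[6]

SEQ = [MISS, MISS, L1-HIT, VC-HIT, VC-HIT, VC-HIT, VC-HIT, VC-HIT, L1-HIT, VC-HIT]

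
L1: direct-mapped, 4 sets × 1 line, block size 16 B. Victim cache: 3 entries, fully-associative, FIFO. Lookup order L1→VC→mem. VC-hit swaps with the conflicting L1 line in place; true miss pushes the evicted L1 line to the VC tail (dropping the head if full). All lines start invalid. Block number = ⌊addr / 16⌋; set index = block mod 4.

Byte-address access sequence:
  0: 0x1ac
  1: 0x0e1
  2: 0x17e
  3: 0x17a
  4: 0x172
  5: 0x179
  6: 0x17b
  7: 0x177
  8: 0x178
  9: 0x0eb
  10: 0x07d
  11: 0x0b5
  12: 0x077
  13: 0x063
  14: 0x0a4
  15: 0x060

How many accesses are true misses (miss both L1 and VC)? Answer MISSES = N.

MISSES = 7

0: 0x1ac (blk 26, set 2) → MISS  vc=[]
1: 0xe1 (blk 14, set 2) → MISS  vc=[26]
2: 0x17e (blk 23, set 3) → MISS  vc=[26]
3: 0x17a (blk 23, set 3) → L1-HIT  vc=[26]
4: 0x172 (blk 23, set 3) → L1-HIT  vc=[26]
5: 0x179 (blk 23, set 3) → L1-HIT  vc=[26]
6: 0x17b (blk 23, set 3) → L1-HIT  vc=[26]
7: 0x177 (blk 23, set 3) → L1-HIT  vc=[26]
8: 0x178 (blk 23, set 3) → L1-HIT  vc=[26]
9: 0xeb (blk 14, set 2) → L1-HIT  vc=[26]
10: 0x7d (blk 7, set 3) → MISS  vc=[26, 23]
11: 0xb5 (blk 11, set 3) → MISS  vc=[26, 23, 7]
12: 0x77 (blk 7, set 3) → VC-HIT  vc=[26, 23, 11]
13: 0x63 (blk 6, set 2) → MISS  vc=[23, 11, 14]
14: 0xa4 (blk 10, set 2) → MISS  vc=[11, 14, 6]
15: 0x60 (blk 6, set 2) → VC-HIT  vc=[11, 14, 10]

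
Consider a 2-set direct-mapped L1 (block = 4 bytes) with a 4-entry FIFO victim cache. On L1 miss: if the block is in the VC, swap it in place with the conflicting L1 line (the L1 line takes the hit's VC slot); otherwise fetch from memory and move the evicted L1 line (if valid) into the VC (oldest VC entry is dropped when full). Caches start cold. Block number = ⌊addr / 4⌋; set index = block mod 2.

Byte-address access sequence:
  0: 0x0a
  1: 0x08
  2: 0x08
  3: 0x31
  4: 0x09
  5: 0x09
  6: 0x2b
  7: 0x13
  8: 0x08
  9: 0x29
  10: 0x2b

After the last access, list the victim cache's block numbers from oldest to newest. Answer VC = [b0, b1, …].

VC = [12, 4, 2]

#0 0xa→b2/s0 MISS; vc=[]
#1 0x8→b2/s0 L1-HIT; vc=[]
#2 0x8→b2/s0 L1-HIT; vc=[]
#3 0x31→b12/s0 MISS; vc=[2]
#4 0x9→b2/s0 VC-HIT; vc=[12]
#5 0x9→b2/s0 L1-HIT; vc=[12]
#6 0x2b→b10/s0 MISS; vc=[12,2]
#7 0x13→b4/s0 MISS; vc=[12,2,10]
#8 0x8→b2/s0 VC-HIT; vc=[12,4,10]
#9 0x29→b10/s0 VC-HIT; vc=[12,4,2]
#10 0x2b→b10/s0 L1-HIT; vc=[12,4,2]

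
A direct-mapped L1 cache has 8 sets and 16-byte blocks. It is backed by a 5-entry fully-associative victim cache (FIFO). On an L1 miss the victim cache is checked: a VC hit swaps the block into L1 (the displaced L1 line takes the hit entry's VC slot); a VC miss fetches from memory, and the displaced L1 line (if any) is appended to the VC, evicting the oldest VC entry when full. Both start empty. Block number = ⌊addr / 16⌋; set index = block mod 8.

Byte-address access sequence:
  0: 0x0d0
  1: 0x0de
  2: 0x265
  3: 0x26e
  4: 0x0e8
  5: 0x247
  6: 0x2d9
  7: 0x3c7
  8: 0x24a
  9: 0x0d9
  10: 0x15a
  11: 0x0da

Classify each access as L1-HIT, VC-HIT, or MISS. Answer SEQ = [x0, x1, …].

SEQ = [MISS, L1-HIT, MISS, L1-HIT, MISS, MISS, MISS, MISS, VC-HIT, VC-HIT, MISS, VC-HIT]

#0 0xd0→b13/s5 MISS; vc=[]
#1 0xde→b13/s5 L1-HIT; vc=[]
#2 0x265→b38/s6 MISS; vc=[]
#3 0x26e→b38/s6 L1-HIT; vc=[]
#4 0xe8→b14/s6 MISS; vc=[38]
#5 0x247→b36/s4 MISS; vc=[38]
#6 0x2d9→b45/s5 MISS; vc=[38,13]
#7 0x3c7→b60/s4 MISS; vc=[38,13,36]
#8 0x24a→b36/s4 VC-HIT; vc=[38,13,60]
#9 0xd9→b13/s5 VC-HIT; vc=[38,45,60]
#10 0x15a→b21/s5 MISS; vc=[38,45,60,13]
#11 0xda→b13/s5 VC-HIT; vc=[38,45,60,21]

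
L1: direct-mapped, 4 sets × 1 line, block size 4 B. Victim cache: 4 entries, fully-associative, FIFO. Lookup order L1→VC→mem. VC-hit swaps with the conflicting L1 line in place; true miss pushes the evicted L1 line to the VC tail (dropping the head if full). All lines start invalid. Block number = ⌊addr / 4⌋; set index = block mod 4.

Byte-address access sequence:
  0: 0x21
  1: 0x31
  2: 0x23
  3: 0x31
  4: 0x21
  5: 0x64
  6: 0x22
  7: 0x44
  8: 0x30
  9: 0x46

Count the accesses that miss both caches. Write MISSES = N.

MISSES = 4

  [0] addr=0x21 blk=8 s=0: MISS | VC []
  [1] addr=0x31 blk=12 s=0: MISS | VC [8]
  [2] addr=0x23 blk=8 s=0: VC-HIT | VC [12]
  [3] addr=0x31 blk=12 s=0: VC-HIT | VC [8]
  [4] addr=0x21 blk=8 s=0: VC-HIT | VC [12]
  [5] addr=0x64 blk=25 s=1: MISS | VC [12]
  [6] addr=0x22 blk=8 s=0: L1-HIT | VC [12]
  [7] addr=0x44 blk=17 s=1: MISS | VC [12, 25]
  [8] addr=0x30 blk=12 s=0: VC-HIT | VC [8, 25]
  [9] addr=0x46 blk=17 s=1: L1-HIT | VC [8, 25]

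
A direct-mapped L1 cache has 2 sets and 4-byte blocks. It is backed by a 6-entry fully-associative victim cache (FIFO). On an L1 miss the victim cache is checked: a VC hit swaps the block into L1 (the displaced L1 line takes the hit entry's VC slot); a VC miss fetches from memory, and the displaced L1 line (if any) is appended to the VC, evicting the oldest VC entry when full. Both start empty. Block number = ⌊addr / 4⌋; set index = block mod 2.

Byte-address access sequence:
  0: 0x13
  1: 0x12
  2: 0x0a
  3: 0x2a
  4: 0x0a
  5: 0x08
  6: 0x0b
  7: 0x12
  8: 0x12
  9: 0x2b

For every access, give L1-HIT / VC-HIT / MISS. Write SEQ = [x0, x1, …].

SEQ = [MISS, L1-HIT, MISS, MISS, VC-HIT, L1-HIT, L1-HIT, VC-HIT, L1-HIT, VC-HIT]

  [0] addr=0x13 blk=4 s=0: MISS | VC []
  [1] addr=0x12 blk=4 s=0: L1-HIT | VC []
  [2] addr=0xa blk=2 s=0: MISS | VC [4]
  [3] addr=0x2a blk=10 s=0: MISS | VC [4, 2]
  [4] addr=0xa blk=2 s=0: VC-HIT | VC [4, 10]
  [5] addr=0x8 blk=2 s=0: L1-HIT | VC [4, 10]
  [6] addr=0xb blk=2 s=0: L1-HIT | VC [4, 10]
  [7] addr=0x12 blk=4 s=0: VC-HIT | VC [2, 10]
  [8] addr=0x12 blk=4 s=0: L1-HIT | VC [2, 10]
  [9] addr=0x2b blk=10 s=0: VC-HIT | VC [2, 4]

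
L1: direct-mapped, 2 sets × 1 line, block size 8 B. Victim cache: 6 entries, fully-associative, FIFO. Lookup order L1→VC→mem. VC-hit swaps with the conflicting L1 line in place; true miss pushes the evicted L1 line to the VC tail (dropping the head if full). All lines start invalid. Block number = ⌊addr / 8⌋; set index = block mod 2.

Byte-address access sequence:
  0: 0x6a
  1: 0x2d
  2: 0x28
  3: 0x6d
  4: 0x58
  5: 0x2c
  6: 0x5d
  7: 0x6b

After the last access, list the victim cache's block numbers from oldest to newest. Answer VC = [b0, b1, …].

VC = [5, 11]

0: 0x6a (blk 13, set 1) → MISS  vc=[]
1: 0x2d (blk 5, set 1) → MISS  vc=[13]
2: 0x28 (blk 5, set 1) → L1-HIT  vc=[13]
3: 0x6d (blk 13, set 1) → VC-HIT  vc=[5]
4: 0x58 (blk 11, set 1) → MISS  vc=[5, 13]
5: 0x2c (blk 5, set 1) → VC-HIT  vc=[11, 13]
6: 0x5d (blk 11, set 1) → VC-HIT  vc=[5, 13]
7: 0x6b (blk 13, set 1) → VC-HIT  vc=[5, 11]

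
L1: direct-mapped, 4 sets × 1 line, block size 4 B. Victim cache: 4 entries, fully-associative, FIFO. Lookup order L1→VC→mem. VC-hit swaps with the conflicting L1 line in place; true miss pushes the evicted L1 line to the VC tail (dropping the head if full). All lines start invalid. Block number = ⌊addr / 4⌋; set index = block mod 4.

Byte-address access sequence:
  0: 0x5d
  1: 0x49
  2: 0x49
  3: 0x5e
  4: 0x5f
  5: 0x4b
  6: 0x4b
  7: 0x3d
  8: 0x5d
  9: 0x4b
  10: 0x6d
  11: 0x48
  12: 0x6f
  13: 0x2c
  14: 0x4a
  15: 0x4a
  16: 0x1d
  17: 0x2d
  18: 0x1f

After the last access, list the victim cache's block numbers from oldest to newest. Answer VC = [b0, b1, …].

#0 0x5d→b23/s3 MISS; vc=[]
#1 0x49→b18/s2 MISS; vc=[]
#2 0x49→b18/s2 L1-HIT; vc=[]
#3 0x5e→b23/s3 L1-HIT; vc=[]
#4 0x5f→b23/s3 L1-HIT; vc=[]
#5 0x4b→b18/s2 L1-HIT; vc=[]
#6 0x4b→b18/s2 L1-HIT; vc=[]
#7 0x3d→b15/s3 MISS; vc=[23]
#8 0x5d→b23/s3 VC-HIT; vc=[15]
#9 0x4b→b18/s2 L1-HIT; vc=[15]
#10 0x6d→b27/s3 MISS; vc=[15,23]
#11 0x48→b18/s2 L1-HIT; vc=[15,23]
#12 0x6f→b27/s3 L1-HIT; vc=[15,23]
#13 0x2c→b11/s3 MISS; vc=[15,23,27]
#14 0x4a→b18/s2 L1-HIT; vc=[15,23,27]
#15 0x4a→b18/s2 L1-HIT; vc=[15,23,27]
#16 0x1d→b7/s3 MISS; vc=[15,23,27,11]
#17 0x2d→b11/s3 VC-HIT; vc=[15,23,27,7]
#18 0x1f→b7/s3 VC-HIT; vc=[15,23,27,11]

VC = [15, 23, 27, 11]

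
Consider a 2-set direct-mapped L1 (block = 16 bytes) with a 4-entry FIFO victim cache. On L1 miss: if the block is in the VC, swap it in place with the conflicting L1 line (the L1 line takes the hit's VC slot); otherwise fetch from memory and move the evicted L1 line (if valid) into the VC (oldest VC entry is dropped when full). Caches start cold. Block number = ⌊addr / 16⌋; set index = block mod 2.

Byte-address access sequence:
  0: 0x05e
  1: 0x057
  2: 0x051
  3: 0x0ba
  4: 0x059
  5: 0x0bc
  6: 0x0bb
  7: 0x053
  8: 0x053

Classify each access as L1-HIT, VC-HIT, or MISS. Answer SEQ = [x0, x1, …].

  [0] addr=0x5e blk=5 s=1: MISS | VC []
  [1] addr=0x57 blk=5 s=1: L1-HIT | VC []
  [2] addr=0x51 blk=5 s=1: L1-HIT | VC []
  [3] addr=0xba blk=11 s=1: MISS | VC [5]
  [4] addr=0x59 blk=5 s=1: VC-HIT | VC [11]
  [5] addr=0xbc blk=11 s=1: VC-HIT | VC [5]
  [6] addr=0xbb blk=11 s=1: L1-HIT | VC [5]
  [7] addr=0x53 blk=5 s=1: VC-HIT | VC [11]
  [8] addr=0x53 blk=5 s=1: L1-HIT | VC [11]

SEQ = [MISS, L1-HIT, L1-HIT, MISS, VC-HIT, VC-HIT, L1-HIT, VC-HIT, L1-HIT]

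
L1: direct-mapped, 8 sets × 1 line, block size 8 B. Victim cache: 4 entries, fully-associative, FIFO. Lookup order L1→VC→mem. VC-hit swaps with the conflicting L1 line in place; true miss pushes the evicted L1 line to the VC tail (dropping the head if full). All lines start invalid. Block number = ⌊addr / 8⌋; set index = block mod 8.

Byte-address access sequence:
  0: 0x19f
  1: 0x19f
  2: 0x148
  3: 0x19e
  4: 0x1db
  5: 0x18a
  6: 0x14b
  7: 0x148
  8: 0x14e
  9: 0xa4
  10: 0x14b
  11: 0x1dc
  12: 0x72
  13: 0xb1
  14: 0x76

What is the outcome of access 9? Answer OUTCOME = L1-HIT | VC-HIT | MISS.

#0 0x19f→b51/s3 MISS; vc=[]
#1 0x19f→b51/s3 L1-HIT; vc=[]
#2 0x148→b41/s1 MISS; vc=[]
#3 0x19e→b51/s3 L1-HIT; vc=[]
#4 0x1db→b59/s3 MISS; vc=[51]
#5 0x18a→b49/s1 MISS; vc=[51,41]
#6 0x14b→b41/s1 VC-HIT; vc=[51,49]
#7 0x148→b41/s1 L1-HIT; vc=[51,49]
#8 0x14e→b41/s1 L1-HIT; vc=[51,49]
#9 0xa4→b20/s4 MISS; vc=[51,49]
#10 0x14b→b41/s1 L1-HIT; vc=[51,49]
#11 0x1dc→b59/s3 L1-HIT; vc=[51,49]
#12 0x72→b14/s6 MISS; vc=[51,49]
#13 0xb1→b22/s6 MISS; vc=[51,49,14]
#14 0x76→b14/s6 VC-HIT; vc=[51,49,22]

OUTCOME = MISS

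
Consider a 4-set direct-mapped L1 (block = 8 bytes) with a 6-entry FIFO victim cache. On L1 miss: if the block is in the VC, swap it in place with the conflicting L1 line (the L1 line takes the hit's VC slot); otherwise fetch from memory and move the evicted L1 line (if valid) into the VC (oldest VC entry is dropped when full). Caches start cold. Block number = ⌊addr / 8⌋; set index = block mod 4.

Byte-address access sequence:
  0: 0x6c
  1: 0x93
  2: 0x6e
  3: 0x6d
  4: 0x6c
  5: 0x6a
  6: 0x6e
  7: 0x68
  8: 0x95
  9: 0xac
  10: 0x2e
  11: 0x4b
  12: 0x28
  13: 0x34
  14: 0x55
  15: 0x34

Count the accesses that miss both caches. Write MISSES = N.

#0 0x6c→b13/s1 MISS; vc=[]
#1 0x93→b18/s2 MISS; vc=[]
#2 0x6e→b13/s1 L1-HIT; vc=[]
#3 0x6d→b13/s1 L1-HIT; vc=[]
#4 0x6c→b13/s1 L1-HIT; vc=[]
#5 0x6a→b13/s1 L1-HIT; vc=[]
#6 0x6e→b13/s1 L1-HIT; vc=[]
#7 0x68→b13/s1 L1-HIT; vc=[]
#8 0x95→b18/s2 L1-HIT; vc=[]
#9 0xac→b21/s1 MISS; vc=[13]
#10 0x2e→b5/s1 MISS; vc=[13,21]
#11 0x4b→b9/s1 MISS; vc=[13,21,5]
#12 0x28→b5/s1 VC-HIT; vc=[13,21,9]
#13 0x34→b6/s2 MISS; vc=[13,21,9,18]
#14 0x55→b10/s2 MISS; vc=[13,21,9,18,6]
#15 0x34→b6/s2 VC-HIT; vc=[13,21,9,18,10]

MISSES = 7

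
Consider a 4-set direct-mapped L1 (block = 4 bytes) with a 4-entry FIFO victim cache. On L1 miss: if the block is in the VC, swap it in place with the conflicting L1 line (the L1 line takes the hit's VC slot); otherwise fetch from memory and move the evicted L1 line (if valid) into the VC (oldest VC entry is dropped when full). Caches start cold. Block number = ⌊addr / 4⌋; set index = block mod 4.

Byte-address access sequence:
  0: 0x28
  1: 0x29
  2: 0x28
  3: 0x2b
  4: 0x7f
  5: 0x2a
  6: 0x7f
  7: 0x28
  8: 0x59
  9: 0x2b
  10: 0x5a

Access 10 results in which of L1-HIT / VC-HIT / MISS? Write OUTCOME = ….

OUTCOME = VC-HIT

0: 0x28 (blk 10, set 2) → MISS  vc=[]
1: 0x29 (blk 10, set 2) → L1-HIT  vc=[]
2: 0x28 (blk 10, set 2) → L1-HIT  vc=[]
3: 0x2b (blk 10, set 2) → L1-HIT  vc=[]
4: 0x7f (blk 31, set 3) → MISS  vc=[]
5: 0x2a (blk 10, set 2) → L1-HIT  vc=[]
6: 0x7f (blk 31, set 3) → L1-HIT  vc=[]
7: 0x28 (blk 10, set 2) → L1-HIT  vc=[]
8: 0x59 (blk 22, set 2) → MISS  vc=[10]
9: 0x2b (blk 10, set 2) → VC-HIT  vc=[22]
10: 0x5a (blk 22, set 2) → VC-HIT  vc=[10]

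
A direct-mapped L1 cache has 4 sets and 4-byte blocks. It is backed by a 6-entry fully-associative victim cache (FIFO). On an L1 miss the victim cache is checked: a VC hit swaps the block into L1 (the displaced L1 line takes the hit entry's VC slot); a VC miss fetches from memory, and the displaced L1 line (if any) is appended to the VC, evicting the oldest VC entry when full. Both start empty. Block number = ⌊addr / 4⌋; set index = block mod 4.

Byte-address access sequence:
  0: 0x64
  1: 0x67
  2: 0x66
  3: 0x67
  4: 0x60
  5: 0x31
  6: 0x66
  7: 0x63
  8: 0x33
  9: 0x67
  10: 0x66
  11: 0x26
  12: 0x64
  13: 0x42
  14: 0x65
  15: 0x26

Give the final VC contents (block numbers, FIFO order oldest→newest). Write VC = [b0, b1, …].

  [0] addr=0x64 blk=25 s=1: MISS | VC []
  [1] addr=0x67 blk=25 s=1: L1-HIT | VC []
  [2] addr=0x66 blk=25 s=1: L1-HIT | VC []
  [3] addr=0x67 blk=25 s=1: L1-HIT | VC []
  [4] addr=0x60 blk=24 s=0: MISS | VC []
  [5] addr=0x31 blk=12 s=0: MISS | VC [24]
  [6] addr=0x66 blk=25 s=1: L1-HIT | VC [24]
  [7] addr=0x63 blk=24 s=0: VC-HIT | VC [12]
  [8] addr=0x33 blk=12 s=0: VC-HIT | VC [24]
  [9] addr=0x67 blk=25 s=1: L1-HIT | VC [24]
  [10] addr=0x66 blk=25 s=1: L1-HIT | VC [24]
  [11] addr=0x26 blk=9 s=1: MISS | VC [24, 25]
  [12] addr=0x64 blk=25 s=1: VC-HIT | VC [24, 9]
  [13] addr=0x42 blk=16 s=0: MISS | VC [24, 9, 12]
  [14] addr=0x65 blk=25 s=1: L1-HIT | VC [24, 9, 12]
  [15] addr=0x26 blk=9 s=1: VC-HIT | VC [24, 25, 12]

VC = [24, 25, 12]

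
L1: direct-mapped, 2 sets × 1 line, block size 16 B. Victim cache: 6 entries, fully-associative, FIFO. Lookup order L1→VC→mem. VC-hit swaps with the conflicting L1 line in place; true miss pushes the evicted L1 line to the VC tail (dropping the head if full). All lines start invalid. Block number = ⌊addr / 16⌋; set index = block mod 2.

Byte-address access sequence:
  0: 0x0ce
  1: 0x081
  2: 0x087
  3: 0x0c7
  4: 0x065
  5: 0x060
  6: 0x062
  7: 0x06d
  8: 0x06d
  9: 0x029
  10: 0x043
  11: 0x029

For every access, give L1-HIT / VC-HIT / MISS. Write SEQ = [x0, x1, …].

SEQ = [MISS, MISS, L1-HIT, VC-HIT, MISS, L1-HIT, L1-HIT, L1-HIT, L1-HIT, MISS, MISS, VC-HIT]

0: 0xce (blk 12, set 0) → MISS  vc=[]
1: 0x81 (blk 8, set 0) → MISS  vc=[12]
2: 0x87 (blk 8, set 0) → L1-HIT  vc=[12]
3: 0xc7 (blk 12, set 0) → VC-HIT  vc=[8]
4: 0x65 (blk 6, set 0) → MISS  vc=[8, 12]
5: 0x60 (blk 6, set 0) → L1-HIT  vc=[8, 12]
6: 0x62 (blk 6, set 0) → L1-HIT  vc=[8, 12]
7: 0x6d (blk 6, set 0) → L1-HIT  vc=[8, 12]
8: 0x6d (blk 6, set 0) → L1-HIT  vc=[8, 12]
9: 0x29 (blk 2, set 0) → MISS  vc=[8, 12, 6]
10: 0x43 (blk 4, set 0) → MISS  vc=[8, 12, 6, 2]
11: 0x29 (blk 2, set 0) → VC-HIT  vc=[8, 12, 6, 4]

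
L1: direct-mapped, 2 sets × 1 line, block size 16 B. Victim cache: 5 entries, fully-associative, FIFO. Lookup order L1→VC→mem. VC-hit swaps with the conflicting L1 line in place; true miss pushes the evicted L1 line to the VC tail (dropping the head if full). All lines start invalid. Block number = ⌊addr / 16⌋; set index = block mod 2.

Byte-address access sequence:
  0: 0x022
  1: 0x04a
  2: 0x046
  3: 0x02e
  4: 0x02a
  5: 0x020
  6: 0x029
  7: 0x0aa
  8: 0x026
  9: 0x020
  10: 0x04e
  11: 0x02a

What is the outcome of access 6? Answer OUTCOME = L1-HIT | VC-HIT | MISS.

0: 0x22 (blk 2, set 0) → MISS  vc=[]
1: 0x4a (blk 4, set 0) → MISS  vc=[2]
2: 0x46 (blk 4, set 0) → L1-HIT  vc=[2]
3: 0x2e (blk 2, set 0) → VC-HIT  vc=[4]
4: 0x2a (blk 2, set 0) → L1-HIT  vc=[4]
5: 0x20 (blk 2, set 0) → L1-HIT  vc=[4]
6: 0x29 (blk 2, set 0) → L1-HIT  vc=[4]
7: 0xaa (blk 10, set 0) → MISS  vc=[4, 2]
8: 0x26 (blk 2, set 0) → VC-HIT  vc=[4, 10]
9: 0x20 (blk 2, set 0) → L1-HIT  vc=[4, 10]
10: 0x4e (blk 4, set 0) → VC-HIT  vc=[2, 10]
11: 0x2a (blk 2, set 0) → VC-HIT  vc=[4, 10]

OUTCOME = L1-HIT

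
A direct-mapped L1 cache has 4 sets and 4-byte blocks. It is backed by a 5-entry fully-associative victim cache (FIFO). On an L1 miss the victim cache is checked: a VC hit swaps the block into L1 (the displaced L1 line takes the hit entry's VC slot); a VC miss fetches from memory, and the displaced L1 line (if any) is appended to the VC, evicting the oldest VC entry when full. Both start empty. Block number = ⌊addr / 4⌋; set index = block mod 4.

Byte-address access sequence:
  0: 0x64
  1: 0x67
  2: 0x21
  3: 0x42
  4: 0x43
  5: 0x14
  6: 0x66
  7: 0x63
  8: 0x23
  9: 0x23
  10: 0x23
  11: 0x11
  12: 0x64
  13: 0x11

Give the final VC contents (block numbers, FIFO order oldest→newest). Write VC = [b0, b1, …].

#0 0x64→b25/s1 MISS; vc=[]
#1 0x67→b25/s1 L1-HIT; vc=[]
#2 0x21→b8/s0 MISS; vc=[]
#3 0x42→b16/s0 MISS; vc=[8]
#4 0x43→b16/s0 L1-HIT; vc=[8]
#5 0x14→b5/s1 MISS; vc=[8,25]
#6 0x66→b25/s1 VC-HIT; vc=[8,5]
#7 0x63→b24/s0 MISS; vc=[8,5,16]
#8 0x23→b8/s0 VC-HIT; vc=[24,5,16]
#9 0x23→b8/s0 L1-HIT; vc=[24,5,16]
#10 0x23→b8/s0 L1-HIT; vc=[24,5,16]
#11 0x11→b4/s0 MISS; vc=[24,5,16,8]
#12 0x64→b25/s1 L1-HIT; vc=[24,5,16,8]
#13 0x11→b4/s0 L1-HIT; vc=[24,5,16,8]

VC = [24, 5, 16, 8]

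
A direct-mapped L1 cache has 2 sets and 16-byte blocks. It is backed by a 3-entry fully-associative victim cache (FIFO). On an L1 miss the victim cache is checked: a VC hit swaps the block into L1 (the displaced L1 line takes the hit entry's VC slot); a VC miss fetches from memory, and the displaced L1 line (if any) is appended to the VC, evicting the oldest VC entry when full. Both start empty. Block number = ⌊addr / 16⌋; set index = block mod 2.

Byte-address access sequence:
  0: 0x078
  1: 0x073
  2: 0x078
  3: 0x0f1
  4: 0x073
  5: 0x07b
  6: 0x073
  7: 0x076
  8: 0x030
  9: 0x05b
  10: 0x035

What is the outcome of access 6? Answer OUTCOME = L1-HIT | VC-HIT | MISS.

#0 0x78→b7/s1 MISS; vc=[]
#1 0x73→b7/s1 L1-HIT; vc=[]
#2 0x78→b7/s1 L1-HIT; vc=[]
#3 0xf1→b15/s1 MISS; vc=[7]
#4 0x73→b7/s1 VC-HIT; vc=[15]
#5 0x7b→b7/s1 L1-HIT; vc=[15]
#6 0x73→b7/s1 L1-HIT; vc=[15]
#7 0x76→b7/s1 L1-HIT; vc=[15]
#8 0x30→b3/s1 MISS; vc=[15,7]
#9 0x5b→b5/s1 MISS; vc=[15,7,3]
#10 0x35→b3/s1 VC-HIT; vc=[15,7,5]

OUTCOME = L1-HIT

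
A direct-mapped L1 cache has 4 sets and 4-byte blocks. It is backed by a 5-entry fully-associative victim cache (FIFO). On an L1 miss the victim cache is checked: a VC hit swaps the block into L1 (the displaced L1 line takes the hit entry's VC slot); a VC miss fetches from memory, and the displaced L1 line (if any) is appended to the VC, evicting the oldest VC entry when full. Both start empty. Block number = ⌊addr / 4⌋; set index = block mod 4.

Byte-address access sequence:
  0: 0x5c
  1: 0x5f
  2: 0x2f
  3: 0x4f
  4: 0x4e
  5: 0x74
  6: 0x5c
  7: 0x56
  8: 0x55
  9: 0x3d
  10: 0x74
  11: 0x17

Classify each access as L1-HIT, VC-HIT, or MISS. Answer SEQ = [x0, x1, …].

0: 0x5c (blk 23, set 3) → MISS  vc=[]
1: 0x5f (blk 23, set 3) → L1-HIT  vc=[]
2: 0x2f (blk 11, set 3) → MISS  vc=[23]
3: 0x4f (blk 19, set 3) → MISS  vc=[23, 11]
4: 0x4e (blk 19, set 3) → L1-HIT  vc=[23, 11]
5: 0x74 (blk 29, set 1) → MISS  vc=[23, 11]
6: 0x5c (blk 23, set 3) → VC-HIT  vc=[19, 11]
7: 0x56 (blk 21, set 1) → MISS  vc=[19, 11, 29]
8: 0x55 (blk 21, set 1) → L1-HIT  vc=[19, 11, 29]
9: 0x3d (blk 15, set 3) → MISS  vc=[19, 11, 29, 23]
10: 0x74 (blk 29, set 1) → VC-HIT  vc=[19, 11, 21, 23]
11: 0x17 (blk 5, set 1) → MISS  vc=[19, 11, 21, 23, 29]

SEQ = [MISS, L1-HIT, MISS, MISS, L1-HIT, MISS, VC-HIT, MISS, L1-HIT, MISS, VC-HIT, MISS]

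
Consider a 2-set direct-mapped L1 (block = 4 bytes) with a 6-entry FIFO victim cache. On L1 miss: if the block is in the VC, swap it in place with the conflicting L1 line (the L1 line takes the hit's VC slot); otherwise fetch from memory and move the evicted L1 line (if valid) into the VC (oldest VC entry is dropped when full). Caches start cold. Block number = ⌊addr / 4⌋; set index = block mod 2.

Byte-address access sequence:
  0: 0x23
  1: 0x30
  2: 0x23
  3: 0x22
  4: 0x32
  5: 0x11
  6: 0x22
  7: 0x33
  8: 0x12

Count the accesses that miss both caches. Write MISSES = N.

0: 0x23 (blk 8, set 0) → MISS  vc=[]
1: 0x30 (blk 12, set 0) → MISS  vc=[8]
2: 0x23 (blk 8, set 0) → VC-HIT  vc=[12]
3: 0x22 (blk 8, set 0) → L1-HIT  vc=[12]
4: 0x32 (blk 12, set 0) → VC-HIT  vc=[8]
5: 0x11 (blk 4, set 0) → MISS  vc=[8, 12]
6: 0x22 (blk 8, set 0) → VC-HIT  vc=[4, 12]
7: 0x33 (blk 12, set 0) → VC-HIT  vc=[4, 8]
8: 0x12 (blk 4, set 0) → VC-HIT  vc=[12, 8]

MISSES = 3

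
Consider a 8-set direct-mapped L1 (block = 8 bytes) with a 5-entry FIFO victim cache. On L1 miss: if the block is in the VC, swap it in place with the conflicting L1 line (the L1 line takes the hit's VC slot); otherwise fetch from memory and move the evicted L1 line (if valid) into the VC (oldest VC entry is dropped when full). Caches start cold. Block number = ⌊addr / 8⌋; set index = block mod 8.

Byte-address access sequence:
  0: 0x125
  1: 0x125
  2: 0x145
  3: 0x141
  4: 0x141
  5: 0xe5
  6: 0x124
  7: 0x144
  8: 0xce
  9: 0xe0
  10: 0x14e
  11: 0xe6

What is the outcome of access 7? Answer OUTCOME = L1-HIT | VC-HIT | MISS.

OUTCOME = L1-HIT

#0 0x125→b36/s4 MISS; vc=[]
#1 0x125→b36/s4 L1-HIT; vc=[]
#2 0x145→b40/s0 MISS; vc=[]
#3 0x141→b40/s0 L1-HIT; vc=[]
#4 0x141→b40/s0 L1-HIT; vc=[]
#5 0xe5→b28/s4 MISS; vc=[36]
#6 0x124→b36/s4 VC-HIT; vc=[28]
#7 0x144→b40/s0 L1-HIT; vc=[28]
#8 0xce→b25/s1 MISS; vc=[28]
#9 0xe0→b28/s4 VC-HIT; vc=[36]
#10 0x14e→b41/s1 MISS; vc=[36,25]
#11 0xe6→b28/s4 L1-HIT; vc=[36,25]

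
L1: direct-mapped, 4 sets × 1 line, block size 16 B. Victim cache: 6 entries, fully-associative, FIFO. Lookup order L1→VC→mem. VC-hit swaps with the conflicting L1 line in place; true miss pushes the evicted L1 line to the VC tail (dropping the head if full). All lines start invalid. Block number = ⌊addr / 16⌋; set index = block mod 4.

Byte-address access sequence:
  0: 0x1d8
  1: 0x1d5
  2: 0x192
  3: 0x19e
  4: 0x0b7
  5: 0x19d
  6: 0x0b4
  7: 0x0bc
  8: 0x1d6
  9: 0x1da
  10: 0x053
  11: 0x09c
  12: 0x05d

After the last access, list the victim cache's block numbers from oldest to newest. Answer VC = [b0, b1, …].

  [0] addr=0x1d8 blk=29 s=1: MISS | VC []
  [1] addr=0x1d5 blk=29 s=1: L1-HIT | VC []
  [2] addr=0x192 blk=25 s=1: MISS | VC [29]
  [3] addr=0x19e blk=25 s=1: L1-HIT | VC [29]
  [4] addr=0xb7 blk=11 s=3: MISS | VC [29]
  [5] addr=0x19d blk=25 s=1: L1-HIT | VC [29]
  [6] addr=0xb4 blk=11 s=3: L1-HIT | VC [29]
  [7] addr=0xbc blk=11 s=3: L1-HIT | VC [29]
  [8] addr=0x1d6 blk=29 s=1: VC-HIT | VC [25]
  [9] addr=0x1da blk=29 s=1: L1-HIT | VC [25]
  [10] addr=0x53 blk=5 s=1: MISS | VC [25, 29]
  [11] addr=0x9c blk=9 s=1: MISS | VC [25, 29, 5]
  [12] addr=0x5d blk=5 s=1: VC-HIT | VC [25, 29, 9]

VC = [25, 29, 9]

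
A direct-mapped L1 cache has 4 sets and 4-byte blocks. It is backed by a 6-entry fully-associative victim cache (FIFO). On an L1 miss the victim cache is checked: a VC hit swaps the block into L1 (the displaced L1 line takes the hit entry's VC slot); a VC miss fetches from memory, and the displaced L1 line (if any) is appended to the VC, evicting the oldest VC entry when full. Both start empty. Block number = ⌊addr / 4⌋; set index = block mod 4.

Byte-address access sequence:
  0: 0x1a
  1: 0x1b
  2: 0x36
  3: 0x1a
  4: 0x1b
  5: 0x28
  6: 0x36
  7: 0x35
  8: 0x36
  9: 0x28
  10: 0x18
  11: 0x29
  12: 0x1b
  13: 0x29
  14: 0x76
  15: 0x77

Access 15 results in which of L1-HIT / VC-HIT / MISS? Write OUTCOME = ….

OUTCOME = L1-HIT

#0 0x1a→b6/s2 MISS; vc=[]
#1 0x1b→b6/s2 L1-HIT; vc=[]
#2 0x36→b13/s1 MISS; vc=[]
#3 0x1a→b6/s2 L1-HIT; vc=[]
#4 0x1b→b6/s2 L1-HIT; vc=[]
#5 0x28→b10/s2 MISS; vc=[6]
#6 0x36→b13/s1 L1-HIT; vc=[6]
#7 0x35→b13/s1 L1-HIT; vc=[6]
#8 0x36→b13/s1 L1-HIT; vc=[6]
#9 0x28→b10/s2 L1-HIT; vc=[6]
#10 0x18→b6/s2 VC-HIT; vc=[10]
#11 0x29→b10/s2 VC-HIT; vc=[6]
#12 0x1b→b6/s2 VC-HIT; vc=[10]
#13 0x29→b10/s2 VC-HIT; vc=[6]
#14 0x76→b29/s1 MISS; vc=[6,13]
#15 0x77→b29/s1 L1-HIT; vc=[6,13]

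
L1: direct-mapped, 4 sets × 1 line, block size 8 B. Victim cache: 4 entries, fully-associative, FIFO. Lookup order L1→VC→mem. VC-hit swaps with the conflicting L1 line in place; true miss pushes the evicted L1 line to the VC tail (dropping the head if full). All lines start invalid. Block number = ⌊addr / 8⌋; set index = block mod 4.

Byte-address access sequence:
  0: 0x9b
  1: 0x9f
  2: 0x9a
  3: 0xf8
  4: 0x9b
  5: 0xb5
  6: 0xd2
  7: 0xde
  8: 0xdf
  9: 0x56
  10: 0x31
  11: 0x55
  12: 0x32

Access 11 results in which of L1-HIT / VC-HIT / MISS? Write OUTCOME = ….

OUTCOME = VC-HIT

  [0] addr=0x9b blk=19 s=3: MISS | VC []
  [1] addr=0x9f blk=19 s=3: L1-HIT | VC []
  [2] addr=0x9a blk=19 s=3: L1-HIT | VC []
  [3] addr=0xf8 blk=31 s=3: MISS | VC [19]
  [4] addr=0x9b blk=19 s=3: VC-HIT | VC [31]
  [5] addr=0xb5 blk=22 s=2: MISS | VC [31]
  [6] addr=0xd2 blk=26 s=2: MISS | VC [31, 22]
  [7] addr=0xde blk=27 s=3: MISS | VC [31, 22, 19]
  [8] addr=0xdf blk=27 s=3: L1-HIT | VC [31, 22, 19]
  [9] addr=0x56 blk=10 s=2: MISS | VC [31, 22, 19, 26]
  [10] addr=0x31 blk=6 s=2: MISS | VC [22, 19, 26, 10]
  [11] addr=0x55 blk=10 s=2: VC-HIT | VC [22, 19, 26, 6]
  [12] addr=0x32 blk=6 s=2: VC-HIT | VC [22, 19, 26, 10]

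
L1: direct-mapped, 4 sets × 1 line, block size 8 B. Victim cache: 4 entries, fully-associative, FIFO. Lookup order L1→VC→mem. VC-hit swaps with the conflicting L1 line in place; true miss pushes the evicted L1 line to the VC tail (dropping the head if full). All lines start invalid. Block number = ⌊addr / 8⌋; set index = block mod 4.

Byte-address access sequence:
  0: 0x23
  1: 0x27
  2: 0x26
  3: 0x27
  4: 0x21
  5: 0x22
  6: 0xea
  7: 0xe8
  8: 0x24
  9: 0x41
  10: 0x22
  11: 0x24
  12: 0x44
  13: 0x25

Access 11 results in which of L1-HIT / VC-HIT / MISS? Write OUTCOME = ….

OUTCOME = L1-HIT

#0 0x23→b4/s0 MISS; vc=[]
#1 0x27→b4/s0 L1-HIT; vc=[]
#2 0x26→b4/s0 L1-HIT; vc=[]
#3 0x27→b4/s0 L1-HIT; vc=[]
#4 0x21→b4/s0 L1-HIT; vc=[]
#5 0x22→b4/s0 L1-HIT; vc=[]
#6 0xea→b29/s1 MISS; vc=[]
#7 0xe8→b29/s1 L1-HIT; vc=[]
#8 0x24→b4/s0 L1-HIT; vc=[]
#9 0x41→b8/s0 MISS; vc=[4]
#10 0x22→b4/s0 VC-HIT; vc=[8]
#11 0x24→b4/s0 L1-HIT; vc=[8]
#12 0x44→b8/s0 VC-HIT; vc=[4]
#13 0x25→b4/s0 VC-HIT; vc=[8]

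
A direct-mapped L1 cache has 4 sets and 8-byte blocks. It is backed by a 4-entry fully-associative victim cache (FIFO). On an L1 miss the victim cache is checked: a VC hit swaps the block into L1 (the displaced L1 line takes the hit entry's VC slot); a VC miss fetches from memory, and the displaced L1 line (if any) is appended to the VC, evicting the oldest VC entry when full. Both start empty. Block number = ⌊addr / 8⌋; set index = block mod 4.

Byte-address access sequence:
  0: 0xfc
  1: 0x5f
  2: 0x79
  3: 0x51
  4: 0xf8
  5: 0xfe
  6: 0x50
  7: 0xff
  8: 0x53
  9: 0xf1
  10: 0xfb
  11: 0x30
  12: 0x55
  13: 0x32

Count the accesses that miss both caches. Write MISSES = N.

0: 0xfc (blk 31, set 3) → MISS  vc=[]
1: 0x5f (blk 11, set 3) → MISS  vc=[31]
2: 0x79 (blk 15, set 3) → MISS  vc=[31, 11]
3: 0x51 (blk 10, set 2) → MISS  vc=[31, 11]
4: 0xf8 (blk 31, set 3) → VC-HIT  vc=[15, 11]
5: 0xfe (blk 31, set 3) → L1-HIT  vc=[15, 11]
6: 0x50 (blk 10, set 2) → L1-HIT  vc=[15, 11]
7: 0xff (blk 31, set 3) → L1-HIT  vc=[15, 11]
8: 0x53 (blk 10, set 2) → L1-HIT  vc=[15, 11]
9: 0xf1 (blk 30, set 2) → MISS  vc=[15, 11, 10]
10: 0xfb (blk 31, set 3) → L1-HIT  vc=[15, 11, 10]
11: 0x30 (blk 6, set 2) → MISS  vc=[15, 11, 10, 30]
12: 0x55 (blk 10, set 2) → VC-HIT  vc=[15, 11, 6, 30]
13: 0x32 (blk 6, set 2) → VC-HIT  vc=[15, 11, 10, 30]

MISSES = 6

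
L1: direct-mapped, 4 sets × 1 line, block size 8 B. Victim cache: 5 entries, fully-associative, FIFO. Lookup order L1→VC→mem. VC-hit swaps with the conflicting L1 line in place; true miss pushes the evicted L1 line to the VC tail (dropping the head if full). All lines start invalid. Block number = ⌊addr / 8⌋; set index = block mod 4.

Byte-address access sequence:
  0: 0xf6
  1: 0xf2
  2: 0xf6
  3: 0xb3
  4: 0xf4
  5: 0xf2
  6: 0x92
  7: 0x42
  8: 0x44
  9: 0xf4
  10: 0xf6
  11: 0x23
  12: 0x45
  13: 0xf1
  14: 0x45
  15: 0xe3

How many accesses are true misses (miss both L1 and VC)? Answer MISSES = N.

  [0] addr=0xf6 blk=30 s=2: MISS | VC []
  [1] addr=0xf2 blk=30 s=2: L1-HIT | VC []
  [2] addr=0xf6 blk=30 s=2: L1-HIT | VC []
  [3] addr=0xb3 blk=22 s=2: MISS | VC [30]
  [4] addr=0xf4 blk=30 s=2: VC-HIT | VC [22]
  [5] addr=0xf2 blk=30 s=2: L1-HIT | VC [22]
  [6] addr=0x92 blk=18 s=2: MISS | VC [22, 30]
  [7] addr=0x42 blk=8 s=0: MISS | VC [22, 30]
  [8] addr=0x44 blk=8 s=0: L1-HIT | VC [22, 30]
  [9] addr=0xf4 blk=30 s=2: VC-HIT | VC [22, 18]
  [10] addr=0xf6 blk=30 s=2: L1-HIT | VC [22, 18]
  [11] addr=0x23 blk=4 s=0: MISS | VC [22, 18, 8]
  [12] addr=0x45 blk=8 s=0: VC-HIT | VC [22, 18, 4]
  [13] addr=0xf1 blk=30 s=2: L1-HIT | VC [22, 18, 4]
  [14] addr=0x45 blk=8 s=0: L1-HIT | VC [22, 18, 4]
  [15] addr=0xe3 blk=28 s=0: MISS | VC [22, 18, 4, 8]

MISSES = 6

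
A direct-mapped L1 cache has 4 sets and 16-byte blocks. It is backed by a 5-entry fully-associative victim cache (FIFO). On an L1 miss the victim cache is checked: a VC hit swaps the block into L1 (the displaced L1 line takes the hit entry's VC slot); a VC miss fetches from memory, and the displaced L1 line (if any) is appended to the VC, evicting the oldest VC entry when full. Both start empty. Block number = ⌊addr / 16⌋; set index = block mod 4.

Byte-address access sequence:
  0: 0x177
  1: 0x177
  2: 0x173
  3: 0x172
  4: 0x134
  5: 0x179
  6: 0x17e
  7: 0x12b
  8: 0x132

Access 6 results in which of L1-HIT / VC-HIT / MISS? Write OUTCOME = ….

0: 0x177 (blk 23, set 3) → MISS  vc=[]
1: 0x177 (blk 23, set 3) → L1-HIT  vc=[]
2: 0x173 (blk 23, set 3) → L1-HIT  vc=[]
3: 0x172 (blk 23, set 3) → L1-HIT  vc=[]
4: 0x134 (blk 19, set 3) → MISS  vc=[23]
5: 0x179 (blk 23, set 3) → VC-HIT  vc=[19]
6: 0x17e (blk 23, set 3) → L1-HIT  vc=[19]
7: 0x12b (blk 18, set 2) → MISS  vc=[19]
8: 0x132 (blk 19, set 3) → VC-HIT  vc=[23]

OUTCOME = L1-HIT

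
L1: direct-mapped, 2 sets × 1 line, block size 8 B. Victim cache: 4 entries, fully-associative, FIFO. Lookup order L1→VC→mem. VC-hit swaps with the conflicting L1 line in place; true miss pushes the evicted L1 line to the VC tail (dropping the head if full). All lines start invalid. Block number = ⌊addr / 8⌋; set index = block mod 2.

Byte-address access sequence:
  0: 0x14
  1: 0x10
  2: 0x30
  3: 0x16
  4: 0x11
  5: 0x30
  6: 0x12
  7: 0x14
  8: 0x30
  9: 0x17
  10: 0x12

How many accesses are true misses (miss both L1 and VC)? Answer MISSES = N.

0: 0x14 (blk 2, set 0) → MISS  vc=[]
1: 0x10 (blk 2, set 0) → L1-HIT  vc=[]
2: 0x30 (blk 6, set 0) → MISS  vc=[2]
3: 0x16 (blk 2, set 0) → VC-HIT  vc=[6]
4: 0x11 (blk 2, set 0) → L1-HIT  vc=[6]
5: 0x30 (blk 6, set 0) → VC-HIT  vc=[2]
6: 0x12 (blk 2, set 0) → VC-HIT  vc=[6]
7: 0x14 (blk 2, set 0) → L1-HIT  vc=[6]
8: 0x30 (blk 6, set 0) → VC-HIT  vc=[2]
9: 0x17 (blk 2, set 0) → VC-HIT  vc=[6]
10: 0x12 (blk 2, set 0) → L1-HIT  vc=[6]

MISSES = 2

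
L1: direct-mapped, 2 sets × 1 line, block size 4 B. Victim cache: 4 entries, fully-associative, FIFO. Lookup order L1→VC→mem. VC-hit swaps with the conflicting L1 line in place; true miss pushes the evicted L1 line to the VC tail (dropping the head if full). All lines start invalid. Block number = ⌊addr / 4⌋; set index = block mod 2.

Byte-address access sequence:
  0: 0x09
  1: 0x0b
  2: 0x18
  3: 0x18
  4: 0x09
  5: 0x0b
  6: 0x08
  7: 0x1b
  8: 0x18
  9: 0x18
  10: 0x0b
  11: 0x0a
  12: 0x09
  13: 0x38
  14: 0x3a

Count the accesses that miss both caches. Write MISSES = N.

MISSES = 3

0: 0x9 (blk 2, set 0) → MISS  vc=[]
1: 0xb (blk 2, set 0) → L1-HIT  vc=[]
2: 0x18 (blk 6, set 0) → MISS  vc=[2]
3: 0x18 (blk 6, set 0) → L1-HIT  vc=[2]
4: 0x9 (blk 2, set 0) → VC-HIT  vc=[6]
5: 0xb (blk 2, set 0) → L1-HIT  vc=[6]
6: 0x8 (blk 2, set 0) → L1-HIT  vc=[6]
7: 0x1b (blk 6, set 0) → VC-HIT  vc=[2]
8: 0x18 (blk 6, set 0) → L1-HIT  vc=[2]
9: 0x18 (blk 6, set 0) → L1-HIT  vc=[2]
10: 0xb (blk 2, set 0) → VC-HIT  vc=[6]
11: 0xa (blk 2, set 0) → L1-HIT  vc=[6]
12: 0x9 (blk 2, set 0) → L1-HIT  vc=[6]
13: 0x38 (blk 14, set 0) → MISS  vc=[6, 2]
14: 0x3a (blk 14, set 0) → L1-HIT  vc=[6, 2]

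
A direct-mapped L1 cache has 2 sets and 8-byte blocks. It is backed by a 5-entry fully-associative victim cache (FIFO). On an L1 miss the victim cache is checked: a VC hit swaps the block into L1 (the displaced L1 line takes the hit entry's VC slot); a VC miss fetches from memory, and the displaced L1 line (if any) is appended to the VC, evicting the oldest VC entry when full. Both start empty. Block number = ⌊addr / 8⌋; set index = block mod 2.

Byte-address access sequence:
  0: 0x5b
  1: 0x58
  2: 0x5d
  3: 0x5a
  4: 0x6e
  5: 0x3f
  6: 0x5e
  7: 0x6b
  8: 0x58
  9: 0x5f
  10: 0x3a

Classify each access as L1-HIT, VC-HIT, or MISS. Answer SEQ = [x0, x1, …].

#0 0x5b→b11/s1 MISS; vc=[]
#1 0x58→b11/s1 L1-HIT; vc=[]
#2 0x5d→b11/s1 L1-HIT; vc=[]
#3 0x5a→b11/s1 L1-HIT; vc=[]
#4 0x6e→b13/s1 MISS; vc=[11]
#5 0x3f→b7/s1 MISS; vc=[11,13]
#6 0x5e→b11/s1 VC-HIT; vc=[7,13]
#7 0x6b→b13/s1 VC-HIT; vc=[7,11]
#8 0x58→b11/s1 VC-HIT; vc=[7,13]
#9 0x5f→b11/s1 L1-HIT; vc=[7,13]
#10 0x3a→b7/s1 VC-HIT; vc=[11,13]

SEQ = [MISS, L1-HIT, L1-HIT, L1-HIT, MISS, MISS, VC-HIT, VC-HIT, VC-HIT, L1-HIT, VC-HIT]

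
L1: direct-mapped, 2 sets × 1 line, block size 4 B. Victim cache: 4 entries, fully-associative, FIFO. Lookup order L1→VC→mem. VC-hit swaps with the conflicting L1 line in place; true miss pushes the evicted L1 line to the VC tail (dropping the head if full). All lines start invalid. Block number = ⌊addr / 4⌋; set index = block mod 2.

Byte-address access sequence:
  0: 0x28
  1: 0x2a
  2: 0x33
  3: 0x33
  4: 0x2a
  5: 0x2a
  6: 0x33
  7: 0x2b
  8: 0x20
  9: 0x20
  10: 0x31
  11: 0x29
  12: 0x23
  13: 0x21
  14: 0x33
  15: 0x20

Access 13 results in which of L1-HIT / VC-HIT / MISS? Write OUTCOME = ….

OUTCOME = L1-HIT

#0 0x28→b10/s0 MISS; vc=[]
#1 0x2a→b10/s0 L1-HIT; vc=[]
#2 0x33→b12/s0 MISS; vc=[10]
#3 0x33→b12/s0 L1-HIT; vc=[10]
#4 0x2a→b10/s0 VC-HIT; vc=[12]
#5 0x2a→b10/s0 L1-HIT; vc=[12]
#6 0x33→b12/s0 VC-HIT; vc=[10]
#7 0x2b→b10/s0 VC-HIT; vc=[12]
#8 0x20→b8/s0 MISS; vc=[12,10]
#9 0x20→b8/s0 L1-HIT; vc=[12,10]
#10 0x31→b12/s0 VC-HIT; vc=[8,10]
#11 0x29→b10/s0 VC-HIT; vc=[8,12]
#12 0x23→b8/s0 VC-HIT; vc=[10,12]
#13 0x21→b8/s0 L1-HIT; vc=[10,12]
#14 0x33→b12/s0 VC-HIT; vc=[10,8]
#15 0x20→b8/s0 VC-HIT; vc=[10,12]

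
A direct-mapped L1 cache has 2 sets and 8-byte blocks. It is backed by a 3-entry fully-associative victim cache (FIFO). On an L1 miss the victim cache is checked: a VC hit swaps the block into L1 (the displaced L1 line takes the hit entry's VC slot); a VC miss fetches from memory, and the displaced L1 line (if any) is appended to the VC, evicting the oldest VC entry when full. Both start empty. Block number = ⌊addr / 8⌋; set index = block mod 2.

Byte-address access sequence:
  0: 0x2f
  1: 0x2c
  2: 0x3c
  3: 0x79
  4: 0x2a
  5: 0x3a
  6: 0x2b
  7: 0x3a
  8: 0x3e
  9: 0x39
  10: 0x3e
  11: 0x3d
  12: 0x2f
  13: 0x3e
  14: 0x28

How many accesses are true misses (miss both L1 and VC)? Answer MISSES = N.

#0 0x2f→b5/s1 MISS; vc=[]
#1 0x2c→b5/s1 L1-HIT; vc=[]
#2 0x3c→b7/s1 MISS; vc=[5]
#3 0x79→b15/s1 MISS; vc=[5,7]
#4 0x2a→b5/s1 VC-HIT; vc=[15,7]
#5 0x3a→b7/s1 VC-HIT; vc=[15,5]
#6 0x2b→b5/s1 VC-HIT; vc=[15,7]
#7 0x3a→b7/s1 VC-HIT; vc=[15,5]
#8 0x3e→b7/s1 L1-HIT; vc=[15,5]
#9 0x39→b7/s1 L1-HIT; vc=[15,5]
#10 0x3e→b7/s1 L1-HIT; vc=[15,5]
#11 0x3d→b7/s1 L1-HIT; vc=[15,5]
#12 0x2f→b5/s1 VC-HIT; vc=[15,7]
#13 0x3e→b7/s1 VC-HIT; vc=[15,5]
#14 0x28→b5/s1 VC-HIT; vc=[15,7]

MISSES = 3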